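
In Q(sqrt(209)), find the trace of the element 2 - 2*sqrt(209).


Tr(a + b*sqrt(d)) = (a + b*sqrt(d)) + (a - b*sqrt(d)) = 2a
= 2 * (2)
= 4

4


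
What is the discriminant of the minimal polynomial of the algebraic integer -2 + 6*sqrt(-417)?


The element -2 + 6*sqrt(-417) has minimal polynomial:
x^2 + 4*x + 15016
Discriminant = (4)^2 - 4*(15016)
= 16 - 60064
= -60048

-60048


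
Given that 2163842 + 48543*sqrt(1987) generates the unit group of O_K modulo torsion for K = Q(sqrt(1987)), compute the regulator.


epsilon = 2163842 + 48543*sqrt(1987)
= 4.3277e+06
R = ln(4.3277e+06)
= 15.2805

15.2805


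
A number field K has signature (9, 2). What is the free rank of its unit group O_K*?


By Dirichlet's unit theorem:
rank = r1 + r2 - 1
= 9 + 2 - 1
= 10

10


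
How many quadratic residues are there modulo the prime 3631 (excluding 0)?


For prime p, the number of non-zero quadratic residues is (p-1)/2.
= (3631-1)/2
= 1815

1815


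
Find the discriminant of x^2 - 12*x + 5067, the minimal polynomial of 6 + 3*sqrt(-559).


The element 6 + 3*sqrt(-559) has minimal polynomial:
x^2 - 12*x + 5067
Discriminant = (-12)^2 - 4*(5067)
= 144 - 20268
= -20124

-20124


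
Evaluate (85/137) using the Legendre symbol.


p = 137 is prime, so compute (85/137) with the reciprocity algorithm (Jacobi-symbol steps: pull out 2s via (2/n), flip via reciprocity, reduce):
  reciprocity: (85/137) -> +(137/85)
  reduce: (52/85)
  pull out 2: (2/85) = -1  (since 85 mod 8 = 5)
  pull out 2: (2/85) = -1  (since 85 mod 8 = 5)
  reciprocity: (13/85) -> +(85/13)
  reduce: (7/13)
  reciprocity: (7/13) -> +(13/7)
  reduce: (6/7)
  pull out 2: (2/7) = +1  (since 7 mod 8 = 7)
  reciprocity: (3/7) -> -(7/3)
  reduce: (1/3)
  (1/3) = 1
Product of signs = -1
(85/137) = -1

-1


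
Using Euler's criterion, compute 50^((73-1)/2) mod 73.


p = 73 is prime and the exponent is (p-1)/2 = 36, so by Euler's criterion 50^36 = (50/73) = +1 or -1 mod 73.
Compute by square-and-multiply:
  36 = 32 + 4 (binary 100100)
  Repeated squaring mod 73: 50^1 = 50, 50^2 = 18, 50^4 = 32, 50^8 = 2, 50^16 = 4, 50^32 = 16
  50^36 = 50^32 * 50^4 = 16 * 32 mod 73
    16 * 32 = 512 = 1 mod 73
  50^36 = 1 mod 73
Result 1: 50 is a quadratic residue mod 73.
50^36 mod 73 = 1

1


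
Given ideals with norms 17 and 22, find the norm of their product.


N(IJ) = N(I) * N(J)
= 17 * 22
= 374

374


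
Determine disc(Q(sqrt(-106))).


For K = Q(sqrt(d)) with d squarefree: disc(K) = d if d = 1 mod 4, and disc(K) = 4d if d = 2 or 3 mod 4.
Here d = -106, and d mod 4 = 2.
d = 2 mod 4, not 1 (O_K = Z[sqrt(d)]), so disc(K) = 4d = 4 * (-106) = -424

-424


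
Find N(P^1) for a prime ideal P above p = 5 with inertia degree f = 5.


N(P^a) = p^(a*f)
= 5^(1*5)
= 5^5
= 3125

3125


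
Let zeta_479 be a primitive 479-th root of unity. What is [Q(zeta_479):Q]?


The degree equals Euler's totient phi(479).
479 = 479
phi(479) = 478

478


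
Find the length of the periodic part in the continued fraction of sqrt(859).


Run the CF algorithm for sqrt(859).
a_0 = floor(sqrt(859)) = 29; set m_0=0, q_0=1.
Recurrence: m' = q*a - m,  q' = (d - m'^2)/q,  a' = floor((a_0 + m')/q').
  step 1: m=29, q=18, a=3
  step 2: m=25, q=13, a=4
  step 3: m=27, q=10, a=5
  step 4: m=23, q=33, a=1
  step 5: m=10, q=23, a=1
  step 6: m=13, q=30, a=1
  step 7: m=17, q=19, a=2
  step 8: m=21, q=22, a=2
  step 9: m=23, q=15, a=3
  step 10: m=22, q=25, a=2
  step 11: m=28, q=3, a=19
  step 12: m=29, q=6, a=9
  step 13: m=25, q=39, a=1
  step 14: m=14, q=17, a=2
  step 15: m=20, q=27, a=1
  step 16: m=7, q=30, a=1
  step 17: m=23, q=11, a=4
  step 18: m=21, q=38, a=1
  step 19: m=17, q=15, a=3
  step 20: m=28, q=5, a=11
  step 21: m=27, q=26, a=2
  step 22: m=25, q=9, a=6
  step 23: m=29, q=2, a=29
  step 24: m=29, q=9, a=6
  step 25: m=25, q=26, a=2
  step 26: m=27, q=5, a=11
  step 27: m=28, q=15, a=3
  step 28: m=17, q=38, a=1
  step 29: m=21, q=11, a=4
  step 30: m=23, q=30, a=1
  step 31: m=7, q=27, a=1
  step 32: m=20, q=17, a=2
  step 33: m=14, q=39, a=1
  step 34: m=25, q=6, a=9
  step 35: m=29, q=3, a=19
  step 36: m=28, q=25, a=2
  step 37: m=22, q=15, a=3
  step 38: m=23, q=22, a=2
  step 39: m=21, q=19, a=2
  step 40: m=17, q=30, a=1
  step 41: m=13, q=23, a=1
  step 42: m=10, q=33, a=1
  step 43: m=23, q=10, a=5
  step 44: m=27, q=13, a=4
  step 45: m=25, q=18, a=3
  step 46: m=29, q=1, a=58
a_46 = 2*a_0 = 58, so the period closes here.
sqrt(859) = [29; 3, 4, 5, 1, 1, 1, 2, 2, 3, 2, 19, 9, 1, 2, 1, 1, 4, 1, 3, 11, 2, 6, 29, 6, 2, 11, 3, 1, 4, 1, 1, 2, 1, 9, 19, 2, 3, 2, 2, 1, 1, 1, 5, 4, 3, 58]
Period length = 46

46


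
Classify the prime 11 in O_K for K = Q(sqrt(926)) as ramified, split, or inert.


K = Q(sqrt(926)). Since d mod 4 = 2, disc(K) = 3704.
Check p | disc: 3704 mod 11 = 8.
p does not divide disc. Compute Legendre symbol (d/p):
2^((11-1)/2) mod 11 = -1
(d/p) = -1, so p is inert: (p) stays prime with e=1, f=2, g=1.
Therefore p is inert.

inert


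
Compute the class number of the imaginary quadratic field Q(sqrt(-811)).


K = Q(sqrt(-811)). d mod 4 = 1, so D = disc(K) = d = -811
h(K) equals the number of primitive reduced positive-definite forms (a, b, c) = a*x^2 + b*x*y + c*y^2 with b^2 - 4ac = D,
where reduced means |b| <= a <= c, with b >= 0 whenever |b| = a or a = c, and primitive means gcd(a, b, c) = 1.
Reduced forces 3a^2 <= |D| = 811, so 1 <= a <= 16; b must have the parity of D, and c = (b^2 - D)/(4a) must be an integer >= a.
Enumerate a = 1..16, b in [-a, a]:
  a=1: (1, 1, 203)  [1]
  a=2..4: none
  a=5: (5, -3, 41), (5, 3, 41)  [2]
  a=6: none
  a=7: (7, -1, 29), (7, 1, 29)  [2]
  a=8..10: none
  a=11: (11, -5, 19), (11, 5, 19)  [2]
  a=12..16: none
Total reduced forms: 1 + 2 + 2 + 2 = 7
h = 7

7


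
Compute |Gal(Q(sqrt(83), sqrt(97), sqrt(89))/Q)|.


The 3 square roots of distinct primes are multiplicatively independent over Q,
so [K:Q] = 2^3 and Gal(K/Q) is isomorphic to (Z/2Z)^3.
|Gal| = 2^3 = 8

8


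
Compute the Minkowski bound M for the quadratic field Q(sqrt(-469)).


d = -469, d mod 4 = 3, so disc(K) = 4d = -1876; |disc(K)| = 1876
Imaginary quadratic field, so n = 2, s = r2 = 1, r1 = 0
M = (n!/n^n) * (4/pi)^s * sqrt(|disc(K)|) = (2!/2^2) * (4/pi)^1 * sqrt(1876)
= 0.5 * 1.273240 * 43.312816
= 27.5738

27.5738


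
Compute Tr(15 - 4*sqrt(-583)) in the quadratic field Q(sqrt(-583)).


Tr(a + b*sqrt(d)) = (a + b*sqrt(d)) + (a - b*sqrt(d)) = 2a
= 2 * (15)
= 30

30


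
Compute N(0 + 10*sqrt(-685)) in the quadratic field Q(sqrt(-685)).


N(a + b*sqrt(d)) = a^2 - d*b^2
= (0)^2 - (-685)*(10)^2
= 0 + 68500
= 68500

68500


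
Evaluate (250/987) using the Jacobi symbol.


Compute (250/987) via quadratic reciprocity:
  pull out 2: (2/987) = -1  (since 987 mod 8 = 3)
  reciprocity: (125/987) -> +(987/125)
  reduce: (112/125)
  pull out 2: (2/125) = -1  (since 125 mod 8 = 5)
  pull out 2: (2/125) = -1  (since 125 mod 8 = 5)
  pull out 2: (2/125) = -1  (since 125 mod 8 = 5)
  pull out 2: (2/125) = -1  (since 125 mod 8 = 5)
  reciprocity: (7/125) -> +(125/7)
  reduce: (6/7)
  pull out 2: (2/7) = +1  (since 7 mod 8 = 7)
  reciprocity: (3/7) -> -(7/3)
  reduce: (1/3)
  (1/3) = 1
Product of signs = 1

1


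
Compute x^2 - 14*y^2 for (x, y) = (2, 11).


x^2 - d*y^2
= 2^2 - 14*11^2
= 4 - 1694
= -1690

-1690


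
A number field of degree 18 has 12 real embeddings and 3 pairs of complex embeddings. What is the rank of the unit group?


By Dirichlet's unit theorem:
rank = r1 + r2 - 1
= 12 + 3 - 1
= 14

14


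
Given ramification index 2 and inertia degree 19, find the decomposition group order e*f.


|D_P| = e * f
= 2 * 19
= 38

38


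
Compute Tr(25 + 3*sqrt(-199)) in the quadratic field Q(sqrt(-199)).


Tr(a + b*sqrt(d)) = (a + b*sqrt(d)) + (a - b*sqrt(d)) = 2a
= 2 * (25)
= 50

50


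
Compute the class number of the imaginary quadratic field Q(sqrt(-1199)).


K = Q(sqrt(-1199)). d mod 4 = 1, so D = disc(K) = d = -1199
h(K) equals the number of primitive reduced positive-definite forms (a, b, c) = a*x^2 + b*x*y + c*y^2 with b^2 - 4ac = D,
where reduced means |b| <= a <= c, with b >= 0 whenever |b| = a or a = c, and primitive means gcd(a, b, c) = 1.
Reduced forces 3a^2 <= |D| = 1199, so 1 <= a <= 19; b must have the parity of D, and c = (b^2 - D)/(4a) must be an integer >= a.
Enumerate a = 1..19, b in [-a, a]:
  a=1: (1, 1, 300)  [1]
  a=2: (2, -1, 150), (2, 1, 150)  [2]
  a=3: (3, -1, 100), (3, 1, 100)  [2]
  a=4: (4, -1, 75), (4, 1, 75)  [2]
  a=5: (5, -1, 60), (5, 1, 60)  [2]
  a=6: (6, -5, 51), (6, -1, 50), (6, 1, 50), (6, 5, 51)  [4]
  a=7: none
  a=8: (8, -7, 39), (8, 7, 39)  [2]
  a=9: (9, -5, 34), (9, 5, 34)  [2]
  a=10: (10, -9, 32), (10, -1, 30), (10, 1, 30), (10, 9, 32)  [4]
  a=11: (11, 11, 30)  [1]
  a=12: (12, -7, 26), (12, -1, 25), (12, 1, 25), (12, 7, 26)  [4]
  a=13: (13, -7, 24), (13, 7, 24)  [2]
  a=14: none
  a=15: (15, -11, 22), (15, -1, 20), (15, 1, 20), (15, 11, 22)  [4]
  a=16: (16, -9, 20), (16, 9, 20)  [2]
  a=17: (17, -5, 18), (17, 5, 18)  [2]
  a=18: (18, -13, 19), (18, 13, 19)  [2]
  a=19: none
Total reduced forms: 1 + 2 + 2 + 2 + 2 + 4 + 2 + 2 + 4 + 1 + 4 + 2 + 4 + 2 + 2 + 2 = 38
h = 38

38


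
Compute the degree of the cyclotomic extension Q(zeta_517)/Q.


The degree equals Euler's totient phi(517).
517 = 11 * 47
phi(517) = 460

460


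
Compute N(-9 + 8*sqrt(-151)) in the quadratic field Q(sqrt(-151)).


N(a + b*sqrt(d)) = a^2 - d*b^2
= (-9)^2 - (-151)*(8)^2
= 81 + 9664
= 9745

9745


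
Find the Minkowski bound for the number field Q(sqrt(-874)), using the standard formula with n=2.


d = -874, d mod 4 = 2, so disc(K) = 4d = -3496; |disc(K)| = 3496
Imaginary quadratic field, so n = 2, s = r2 = 1, r1 = 0
M = (n!/n^n) * (4/pi)^s * sqrt(|disc(K)|) = (2!/2^2) * (4/pi)^1 * sqrt(3496)
= 0.5 * 1.273240 * 59.126982
= 37.6414

37.6414


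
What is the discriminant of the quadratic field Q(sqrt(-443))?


For K = Q(sqrt(d)) with d squarefree: disc(K) = d if d = 1 mod 4, and disc(K) = 4d if d = 2 or 3 mod 4.
Here d = -443, and d mod 4 = 1.
d = 1 mod 4 (O_K = Z[(1+sqrt(d))/2]), so disc(K) = d = -443

-443


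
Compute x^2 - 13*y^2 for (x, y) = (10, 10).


x^2 - d*y^2
= 10^2 - 13*10^2
= 100 - 1300
= -1200

-1200


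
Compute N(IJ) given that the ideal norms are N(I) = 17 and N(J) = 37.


N(IJ) = N(I) * N(J)
= 17 * 37
= 629

629


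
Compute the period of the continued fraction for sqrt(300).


Run the CF algorithm for sqrt(300).
a_0 = floor(sqrt(300)) = 17; set m_0=0, q_0=1.
Recurrence: m' = q*a - m,  q' = (d - m'^2)/q,  a' = floor((a_0 + m')/q').
  step 1: m=17, q=11, a=3
  step 2: m=16, q=4, a=8
  step 3: m=16, q=11, a=3
  step 4: m=17, q=1, a=34
a_4 = 2*a_0 = 34, so the period closes here.
sqrt(300) = [17; 3, 8, 3, 34]
Period length = 4

4


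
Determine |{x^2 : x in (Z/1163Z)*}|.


For prime p, the number of non-zero quadratic residues is (p-1)/2.
= (1163-1)/2
= 581

581


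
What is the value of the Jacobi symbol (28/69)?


Compute (28/69) via quadratic reciprocity:
  pull out 2: (2/69) = -1  (since 69 mod 8 = 5)
  pull out 2: (2/69) = -1  (since 69 mod 8 = 5)
  reciprocity: (7/69) -> +(69/7)
  reduce: (6/7)
  pull out 2: (2/7) = +1  (since 7 mod 8 = 7)
  reciprocity: (3/7) -> -(7/3)
  reduce: (1/3)
  (1/3) = 1
Product of signs = -1

-1


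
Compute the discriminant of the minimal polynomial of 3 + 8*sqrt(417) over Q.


The element 3 + 8*sqrt(417) has minimal polynomial:
x^2 - 6*x - 26679
Discriminant = (-6)^2 - 4*(-26679)
= 36 + 106716
= 106752

106752


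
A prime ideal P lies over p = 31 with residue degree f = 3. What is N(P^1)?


N(P^a) = p^(a*f)
= 31^(1*3)
= 31^3
= 29791

29791


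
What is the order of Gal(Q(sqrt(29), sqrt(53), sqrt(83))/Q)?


The 3 square roots of distinct primes are multiplicatively independent over Q,
so [K:Q] = 2^3 and Gal(K/Q) is isomorphic to (Z/2Z)^3.
|Gal| = 2^3 = 8

8


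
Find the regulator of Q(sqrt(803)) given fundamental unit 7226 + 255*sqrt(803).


epsilon = 7226 + 255*sqrt(803)
= 14451.9999
R = ln(14451.9999)
= 9.5786

9.5786


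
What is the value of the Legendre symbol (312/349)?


p = 349 is prime, so compute (312/349) with the reciprocity algorithm (Jacobi-symbol steps: pull out 2s via (2/n), flip via reciprocity, reduce):
  pull out 2: (2/349) = -1  (since 349 mod 8 = 5)
  pull out 2: (2/349) = -1  (since 349 mod 8 = 5)
  pull out 2: (2/349) = -1  (since 349 mod 8 = 5)
  reciprocity: (39/349) -> +(349/39)
  reduce: (37/39)
  reciprocity: (37/39) -> +(39/37)
  reduce: (2/37)
  pull out 2: (2/37) = -1  (since 37 mod 8 = 5)
  (1/37) = 1
Product of signs = 1
(312/349) = 1

1


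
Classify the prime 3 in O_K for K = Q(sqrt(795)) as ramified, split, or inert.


K = Q(sqrt(795)). Since d mod 4 = 3, disc(K) = 3180.
Check p | disc: 3180 mod 3 = 0.
p divides disc, so p ramifies: (p) = P^2 with e=2, f=1, g=1.
Therefore p is ramified.

ramified


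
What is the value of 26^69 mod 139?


p = 139 is prime and the exponent is (p-1)/2 = 69, so by Euler's criterion 26^69 = (26/139) = +1 or -1 mod 139.
Compute by square-and-multiply:
  69 = 64 + 4 + 1 (binary 1000101)
  Repeated squaring mod 139: 26^1 = 26, 26^2 = 120, 26^4 = 83, 26^8 = 78, 26^16 = 107, 26^32 = 51, 26^64 = 99
  26^69 = 26^64 * 26^4 * 26^1 = 99 * 83 * 26 mod 139
    99 * 83 = 8217 = 16 mod 139
    16 * 26 = 416 = 138 mod 139
  26^69 = 138 mod 139
Result 138 = p - 1 = -1 mod 139: 26 is a quadratic non-residue mod 139. As a residue in [0, p-1] the value is 138.
26^69 mod 139 = 138

138


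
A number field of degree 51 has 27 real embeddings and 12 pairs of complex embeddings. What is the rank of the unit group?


By Dirichlet's unit theorem:
rank = r1 + r2 - 1
= 27 + 12 - 1
= 38

38


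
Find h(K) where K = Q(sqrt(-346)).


K = Q(sqrt(-346)). d mod 4 = 2, so D = disc(K) = 4d = -1384
h(K) equals the number of primitive reduced positive-definite forms (a, b, c) = a*x^2 + b*x*y + c*y^2 with b^2 - 4ac = D,
where reduced means |b| <= a <= c, with b >= 0 whenever |b| = a or a = c, and primitive means gcd(a, b, c) = 1.
Reduced forces 3a^2 <= |D| = 1384, so 1 <= a <= 21; b must have the parity of D, and c = (b^2 - D)/(4a) must be an integer >= a.
Enumerate a = 1..21, b in [-a, a]:
  a=1: (1, 0, 346)  [1]
  a=2: (2, 0, 173)  [1]
  a=3..4: none
  a=5: (5, -4, 70), (5, 4, 70)  [2]
  a=6: none
  a=7: (7, -4, 50), (7, 4, 50)  [2]
  a=8..9: none
  a=10: (10, -4, 35), (10, 4, 35)  [2]
  a=11..13: none
  a=14: (14, -4, 25), (14, 4, 25)  [2]
  a=15..21: none
Total reduced forms: 1 + 1 + 2 + 2 + 2 + 2 = 10
h = 10

10


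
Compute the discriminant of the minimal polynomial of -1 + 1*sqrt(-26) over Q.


The element -1 + 1*sqrt(-26) has minimal polynomial:
x^2 + 2*x + 27
Discriminant = (2)^2 - 4*(27)
= 4 - 108
= -104

-104


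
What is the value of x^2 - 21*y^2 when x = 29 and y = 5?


x^2 - d*y^2
= 29^2 - 21*5^2
= 841 - 525
= 316

316


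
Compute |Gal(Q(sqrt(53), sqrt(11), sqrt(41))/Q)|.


The 3 square roots of distinct primes are multiplicatively independent over Q,
so [K:Q] = 2^3 and Gal(K/Q) is isomorphic to (Z/2Z)^3.
|Gal| = 2^3 = 8

8


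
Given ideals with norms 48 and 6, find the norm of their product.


N(IJ) = N(I) * N(J)
= 48 * 6
= 288

288


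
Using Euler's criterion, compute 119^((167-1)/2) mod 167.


p = 167 is prime and the exponent is (p-1)/2 = 83, so by Euler's criterion 119^83 = (119/167) = +1 or -1 mod 167.
Compute by square-and-multiply:
  83 = 64 + 16 + 2 + 1 (binary 1010011)
  Repeated squaring mod 167: 119^1 = 119, 119^2 = 133, 119^4 = 154, 119^8 = 2, 119^16 = 4, 119^32 = 16, 119^64 = 89
  119^83 = 119^64 * 119^16 * 119^2 * 119^1 = 89 * 4 * 133 * 119 mod 167
    89 * 4 = 356 = 22 mod 167
    22 * 133 = 2926 = 87 mod 167
    87 * 119 = 10353 = 166 mod 167
  119^83 = 166 mod 167
Result 166 = p - 1 = -1 mod 167: 119 is a quadratic non-residue mod 167. As a residue in [0, p-1] the value is 166.
119^83 mod 167 = 166

166


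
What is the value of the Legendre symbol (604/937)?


p = 937 is prime, so compute (604/937) with the reciprocity algorithm (Jacobi-symbol steps: pull out 2s via (2/n), flip via reciprocity, reduce):
  pull out 2: (2/937) = +1  (since 937 mod 8 = 1)
  pull out 2: (2/937) = +1  (since 937 mod 8 = 1)
  reciprocity: (151/937) -> +(937/151)
  reduce: (31/151)
  reciprocity: (31/151) -> -(151/31)
  reduce: (27/31)
  reciprocity: (27/31) -> -(31/27)
  reduce: (4/27)
  pull out 2: (2/27) = -1  (since 27 mod 8 = 3)
  pull out 2: (2/27) = -1  (since 27 mod 8 = 3)
  (1/27) = 1
Product of signs = 1
(604/937) = 1

1


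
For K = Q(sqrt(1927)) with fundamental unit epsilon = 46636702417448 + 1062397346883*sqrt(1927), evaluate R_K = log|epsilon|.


epsilon = 46636702417448 + 1062397346883*sqrt(1927)
= 9.3273e+13
R = ln(9.3273e+13)
= 32.1666

32.1666


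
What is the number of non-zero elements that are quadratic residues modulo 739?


For prime p, the number of non-zero quadratic residues is (p-1)/2.
= (739-1)/2
= 369

369


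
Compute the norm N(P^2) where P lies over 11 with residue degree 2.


N(P^a) = p^(a*f)
= 11^(2*2)
= 11^4
= 14641

14641


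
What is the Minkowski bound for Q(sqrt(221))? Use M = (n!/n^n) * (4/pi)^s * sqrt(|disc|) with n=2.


d = 221, d mod 4 = 1, so disc(K) = d = 221; |disc(K)| = 221
Real quadratic field, so n = 2, s = r2 = 0, r1 = 2
M = (n!/n^n) * (4/pi)^s * sqrt(|disc(K)|) = (2!/2^2) * (4/pi)^0 * sqrt(221)
= 0.5 * 1.000000 * 14.866069
= 7.4330

7.4330


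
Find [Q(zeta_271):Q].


The degree equals Euler's totient phi(271).
271 = 271
phi(271) = 270

270


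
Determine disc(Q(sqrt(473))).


For K = Q(sqrt(d)) with d squarefree: disc(K) = d if d = 1 mod 4, and disc(K) = 4d if d = 2 or 3 mod 4.
Here d = 473, and d mod 4 = 1.
d = 1 mod 4 (O_K = Z[(1+sqrt(d))/2]), so disc(K) = d = 473

473


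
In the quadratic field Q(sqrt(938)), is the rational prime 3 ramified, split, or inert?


K = Q(sqrt(938)). Since d mod 4 = 2, disc(K) = 3752.
Check p | disc: 3752 mod 3 = 2.
p does not divide disc. Compute Legendre symbol (d/p):
2^((3-1)/2) mod 3 = -1
(d/p) = -1, so p is inert: (p) stays prime with e=1, f=2, g=1.
Therefore p is inert.

inert


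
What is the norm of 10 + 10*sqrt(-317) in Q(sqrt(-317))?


N(a + b*sqrt(d)) = a^2 - d*b^2
= (10)^2 - (-317)*(10)^2
= 100 + 31700
= 31800

31800


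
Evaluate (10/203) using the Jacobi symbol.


Compute (10/203) via quadratic reciprocity:
  pull out 2: (2/203) = -1  (since 203 mod 8 = 3)
  reciprocity: (5/203) -> +(203/5)
  reduce: (3/5)
  reciprocity: (3/5) -> +(5/3)
  reduce: (2/3)
  pull out 2: (2/3) = -1  (since 3 mod 8 = 3)
  (1/3) = 1
Product of signs = 1

1


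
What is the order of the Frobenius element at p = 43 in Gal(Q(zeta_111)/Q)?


The Frobenius at p in Gal(Q(zeta_n)/Q) = (Z/nZ)* is the class of p, so its order is ord_111(43), the smallest k >= 1 with 43^k = 1 mod 111.
n = 111 = 3 * 37, phi(111) = 72; the order divides phi(n).
Divisors of 72: 1, 2, 3, 4, 6, 8, 9, 12, 18, 24, 36, 72
Repeated squaring mod 111: 43^1 = 43, 43^2 = 73, 43^4 = 1, 43^8 = 1, 43^16 = 1, 43^32 = 1, 43^64 = 1
Test divisors in increasing order:
  k=1: 43^1 = 43 mod 111
  k=2: 43^2 = 73 mod 111
  k=3: 43^3 = 73 * 43 = 31 mod 111
  k=4: 43^4 = 1 mod 111  <- first divisor giving 1
Order = 4

4


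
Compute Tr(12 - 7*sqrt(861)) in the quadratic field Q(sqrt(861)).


Tr(a + b*sqrt(d)) = (a + b*sqrt(d)) + (a - b*sqrt(d)) = 2a
= 2 * (12)
= 24

24


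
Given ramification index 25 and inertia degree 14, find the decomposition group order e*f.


|D_P| = e * f
= 25 * 14
= 350

350


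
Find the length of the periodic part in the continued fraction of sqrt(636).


Run the CF algorithm for sqrt(636).
a_0 = floor(sqrt(636)) = 25; set m_0=0, q_0=1.
Recurrence: m' = q*a - m,  q' = (d - m'^2)/q,  a' = floor((a_0 + m')/q').
  step 1: m=25, q=11, a=4
  step 2: m=19, q=25, a=1
  step 3: m=6, q=24, a=1
  step 4: m=18, q=13, a=3
  step 5: m=21, q=15, a=3
  step 6: m=24, q=4, a=12
  step 7: m=24, q=15, a=3
  step 8: m=21, q=13, a=3
  step 9: m=18, q=24, a=1
  step 10: m=6, q=25, a=1
  step 11: m=19, q=11, a=4
  step 12: m=25, q=1, a=50
a_12 = 2*a_0 = 50, so the period closes here.
sqrt(636) = [25; 4, 1, 1, 3, 3, 12, 3, 3, 1, 1, 4, 50]
Period length = 12

12


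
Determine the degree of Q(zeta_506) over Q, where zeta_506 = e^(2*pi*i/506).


The degree equals Euler's totient phi(506).
506 = 2 * 11 * 23
phi(506) = 220

220


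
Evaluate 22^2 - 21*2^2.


x^2 - d*y^2
= 22^2 - 21*2^2
= 484 - 84
= 400

400


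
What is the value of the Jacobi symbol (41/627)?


Compute (41/627) via quadratic reciprocity:
  reciprocity: (41/627) -> +(627/41)
  reduce: (12/41)
  pull out 2: (2/41) = +1  (since 41 mod 8 = 1)
  pull out 2: (2/41) = +1  (since 41 mod 8 = 1)
  reciprocity: (3/41) -> +(41/3)
  reduce: (2/3)
  pull out 2: (2/3) = -1  (since 3 mod 8 = 3)
  (1/3) = 1
Product of signs = -1

-1


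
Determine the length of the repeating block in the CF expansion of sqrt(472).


Run the CF algorithm for sqrt(472).
a_0 = floor(sqrt(472)) = 21; set m_0=0, q_0=1.
Recurrence: m' = q*a - m,  q' = (d - m'^2)/q,  a' = floor((a_0 + m')/q').
  step 1: m=21, q=31, a=1
  step 2: m=10, q=12, a=2
  step 3: m=14, q=23, a=1
  step 4: m=9, q=17, a=1
  step 5: m=8, q=24, a=1
  step 6: m=16, q=9, a=4
  step 7: m=20, q=8, a=5
  step 8: m=20, q=9, a=4
  step 9: m=16, q=24, a=1
  step 10: m=8, q=17, a=1
  step 11: m=9, q=23, a=1
  step 12: m=14, q=12, a=2
  step 13: m=10, q=31, a=1
  step 14: m=21, q=1, a=42
a_14 = 2*a_0 = 42, so the period closes here.
sqrt(472) = [21; 1, 2, 1, 1, 1, 4, 5, 4, 1, 1, 1, 2, 1, 42]
Period length = 14

14


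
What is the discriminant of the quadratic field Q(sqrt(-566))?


For K = Q(sqrt(d)) with d squarefree: disc(K) = d if d = 1 mod 4, and disc(K) = 4d if d = 2 or 3 mod 4.
Here d = -566, and d mod 4 = 2.
d = 2 mod 4, not 1 (O_K = Z[sqrt(d)]), so disc(K) = 4d = 4 * (-566) = -2264

-2264


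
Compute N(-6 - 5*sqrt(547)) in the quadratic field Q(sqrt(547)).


N(a + b*sqrt(d)) = a^2 - d*b^2
= (-6)^2 - (547)*(-5)^2
= 36 - 13675
= -13639

-13639


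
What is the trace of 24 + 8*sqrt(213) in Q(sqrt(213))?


Tr(a + b*sqrt(d)) = (a + b*sqrt(d)) + (a - b*sqrt(d)) = 2a
= 2 * (24)
= 48

48


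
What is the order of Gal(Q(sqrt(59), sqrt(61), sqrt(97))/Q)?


The 3 square roots of distinct primes are multiplicatively independent over Q,
so [K:Q] = 2^3 and Gal(K/Q) is isomorphic to (Z/2Z)^3.
|Gal| = 2^3 = 8

8


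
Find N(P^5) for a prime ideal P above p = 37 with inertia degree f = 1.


N(P^a) = p^(a*f)
= 37^(5*1)
= 37^5
= 69343957

69343957


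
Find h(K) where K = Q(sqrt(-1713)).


K = Q(sqrt(-1713)). d mod 4 = 3, so D = disc(K) = 4d = -6852
h(K) equals the number of primitive reduced positive-definite forms (a, b, c) = a*x^2 + b*x*y + c*y^2 with b^2 - 4ac = D,
where reduced means |b| <= a <= c, with b >= 0 whenever |b| = a or a = c, and primitive means gcd(a, b, c) = 1.
Reduced forces 3a^2 <= |D| = 6852, so 1 <= a <= 47; b must have the parity of D, and c = (b^2 - D)/(4a) must be an integer >= a.
Enumerate a = 1..47, b in [-a, a]:
  a=1: (1, 0, 1713)  [1]
  a=2: (2, 2, 857)  [1]
  a=3: (3, 0, 571)  [1]
  a=4..5: none
  a=6: (6, 6, 287)  [1]
  a=7: (7, -6, 246), (7, 6, 246)  [2]
  a=8..10: none
  a=11: (11, -10, 158), (11, 10, 158)  [2]
  a=12: none
  a=13: (13, -8, 133), (13, 8, 133)  [2]
  a=14: (14, -6, 123), (14, 6, 123)  [2]
  a=15..16: none
  a=17: (17, -4, 101), (17, 4, 101)  [2]
  a=18: none
  a=19: (19, -8, 91), (19, 8, 91)  [2]
  a=20: none
  a=21: (21, -6, 82), (21, 6, 82)  [2]
  a=22: (22, -10, 79), (22, 10, 79)  [2]
  a=23: (23, -18, 78), (23, 18, 78)  [2]
  a=24..25: none
  a=26: (26, -18, 69), (26, 18, 69)  [2]
  a=27..32: none
  a=33: (33, -12, 53), (33, 12, 53)  [2]
  a=34: (34, -30, 57), (34, 30, 57)  [2]
  a=35..36: none
  a=37: (37, -20, 49), (37, 20, 49)  [2]
  a=38: (38, -30, 51), (38, 30, 51)  [2]
  a=39: (39, -18, 46), (39, 18, 46)  [2]
  a=40: none
  a=41: (41, -6, 42), (41, 6, 42)  [2]
  a=42..47: none
Total reduced forms: 1 + 1 + 1 + 1 + 2 + 2 + 2 + 2 + 2 + 2 + 2 + 2 + 2 + 2 + 2 + 2 + 2 + 2 + 2 + 2 = 36
h = 36

36


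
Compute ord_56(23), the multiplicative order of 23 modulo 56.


We want ord_56(23), the smallest k >= 1 with 23^k = 1 mod 56.
n = 56 = 2^3 * 7, phi(56) = 24; the order divides phi(n).
Divisors of 24: 1, 2, 3, 4, 6, 8, 12, 24
Repeated squaring mod 56: 23^1 = 23, 23^2 = 25, 23^4 = 9, 23^8 = 25, 23^16 = 9
Test divisors in increasing order:
  k=1: 23^1 = 23 mod 56
  k=2: 23^2 = 25 mod 56
  k=3: 23^3 = 25 * 23 = 15 mod 56
  k=4: 23^4 = 9 mod 56
  k=6: 23^6 = 9 * 25 = 1 mod 56  <- first divisor giving 1
Order = 6

6


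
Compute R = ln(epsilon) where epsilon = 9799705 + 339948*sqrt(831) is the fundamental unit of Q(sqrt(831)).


epsilon = 9799705 + 339948*sqrt(831)
= 1.9599e+07
R = ln(1.9599e+07)
= 16.7910

16.7910


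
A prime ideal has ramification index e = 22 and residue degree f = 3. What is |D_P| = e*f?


|D_P| = e * f
= 22 * 3
= 66

66


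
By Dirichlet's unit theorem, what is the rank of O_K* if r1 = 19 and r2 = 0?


By Dirichlet's unit theorem:
rank = r1 + r2 - 1
= 19 + 0 - 1
= 18

18


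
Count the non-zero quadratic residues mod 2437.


For prime p, the number of non-zero quadratic residues is (p-1)/2.
= (2437-1)/2
= 1218

1218


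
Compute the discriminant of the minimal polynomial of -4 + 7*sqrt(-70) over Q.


The element -4 + 7*sqrt(-70) has minimal polynomial:
x^2 + 8*x + 3446
Discriminant = (8)^2 - 4*(3446)
= 64 - 13784
= -13720

-13720


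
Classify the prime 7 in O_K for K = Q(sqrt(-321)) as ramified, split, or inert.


K = Q(sqrt(-321)). Since d mod 4 = 3, disc(K) = -1284.
Check p | disc: -1284 mod 7 = 4.
p does not divide disc. Compute Legendre symbol (d/p):
1^((7-1)/2) mod 7 = 1
(d/p) = 1, so p splits: (p) = P*P' with e=1, f=1, g=2.
Therefore p is split.

split


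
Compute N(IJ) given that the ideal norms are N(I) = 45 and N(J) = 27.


N(IJ) = N(I) * N(J)
= 45 * 27
= 1215

1215


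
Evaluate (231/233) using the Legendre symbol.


p = 233 is prime, so compute (231/233) with the reciprocity algorithm (Jacobi-symbol steps: pull out 2s via (2/n), flip via reciprocity, reduce):
  reciprocity: (231/233) -> +(233/231)
  reduce: (2/231)
  pull out 2: (2/231) = +1  (since 231 mod 8 = 7)
  (1/231) = 1
Product of signs = 1
(231/233) = 1

1


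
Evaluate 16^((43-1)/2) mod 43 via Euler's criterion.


p = 43 is prime and the exponent is (p-1)/2 = 21, so by Euler's criterion 16^21 = (16/43) = +1 or -1 mod 43.
Compute by square-and-multiply:
  21 = 16 + 4 + 1 (binary 10101)
  Repeated squaring mod 43: 16^1 = 16, 16^2 = 41, 16^4 = 4, 16^8 = 16, 16^16 = 41
  16^21 = 16^16 * 16^4 * 16^1 = 41 * 4 * 16 mod 43
    41 * 4 = 164 = 35 mod 43
    35 * 16 = 560 = 1 mod 43
  16^21 = 1 mod 43
Result 1: 16 is a quadratic residue mod 43.
16^21 mod 43 = 1

1


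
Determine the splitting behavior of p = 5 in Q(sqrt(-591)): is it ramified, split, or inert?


K = Q(sqrt(-591)). Since d mod 4 = 1, disc(K) = -591.
Check p | disc: -591 mod 5 = 4.
p does not divide disc. Compute Legendre symbol (d/p):
4^((5-1)/2) mod 5 = 1
(d/p) = 1, so p splits: (p) = P*P' with e=1, f=1, g=2.
Therefore p is split.

split


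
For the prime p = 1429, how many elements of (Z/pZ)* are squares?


For prime p, the number of non-zero quadratic residues is (p-1)/2.
= (1429-1)/2
= 714

714


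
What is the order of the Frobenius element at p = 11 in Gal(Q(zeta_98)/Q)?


The Frobenius at p in Gal(Q(zeta_n)/Q) = (Z/nZ)* is the class of p, so its order is ord_98(11), the smallest k >= 1 with 11^k = 1 mod 98.
n = 98 = 2 * 7^2, phi(98) = 42; the order divides phi(n).
Divisors of 42: 1, 2, 3, 6, 7, 14, 21, 42
Repeated squaring mod 98: 11^1 = 11, 11^2 = 23, 11^4 = 39, 11^8 = 51, 11^16 = 53, 11^32 = 65
Test divisors in increasing order:
  k=1: 11^1 = 11 mod 98
  k=2: 11^2 = 23 mod 98
  k=3: 11^3 = 23 * 11 = 57 mod 98
  k=6: 11^6 = 39 * 23 = 15 mod 98
  k=7: 11^7 = 39 * 23 * 11 = 67 mod 98
  k=14: 11^14 = 51 * 39 * 23 = 79 mod 98
  k=21: 11^21 = 53 * 39 * 11 = 1 mod 98  <- first divisor giving 1
Order = 21

21


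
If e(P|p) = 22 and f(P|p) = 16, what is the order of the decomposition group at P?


|D_P| = e * f
= 22 * 16
= 352

352


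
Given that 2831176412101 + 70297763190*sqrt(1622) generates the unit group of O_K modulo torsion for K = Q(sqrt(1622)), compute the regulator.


epsilon = 2831176412101 + 70297763190*sqrt(1622)
= 5.6624e+12
R = ln(5.6624e+12)
= 29.3649

29.3649


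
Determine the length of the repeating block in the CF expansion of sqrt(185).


Run the CF algorithm for sqrt(185).
a_0 = floor(sqrt(185)) = 13; set m_0=0, q_0=1.
Recurrence: m' = q*a - m,  q' = (d - m'^2)/q,  a' = floor((a_0 + m')/q').
  step 1: m=13, q=16, a=1
  step 2: m=3, q=11, a=1
  step 3: m=8, q=11, a=1
  step 4: m=3, q=16, a=1
  step 5: m=13, q=1, a=26
a_5 = 2*a_0 = 26, so the period closes here.
sqrt(185) = [13; 1, 1, 1, 1, 26]
Period length = 5

5


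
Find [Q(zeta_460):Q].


The degree equals Euler's totient phi(460).
460 = 2^2 * 5 * 23
phi(460) = 176

176


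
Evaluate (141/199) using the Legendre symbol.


p = 199 is prime, so compute (141/199) with the reciprocity algorithm (Jacobi-symbol steps: pull out 2s via (2/n), flip via reciprocity, reduce):
  reciprocity: (141/199) -> +(199/141)
  reduce: (58/141)
  pull out 2: (2/141) = -1  (since 141 mod 8 = 5)
  reciprocity: (29/141) -> +(141/29)
  reduce: (25/29)
  reciprocity: (25/29) -> +(29/25)
  reduce: (4/25)
  pull out 2: (2/25) = +1  (since 25 mod 8 = 1)
  pull out 2: (2/25) = +1  (since 25 mod 8 = 1)
  (1/25) = 1
Product of signs = -1
(141/199) = -1

-1


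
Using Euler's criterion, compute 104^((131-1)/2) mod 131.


p = 131 is prime and the exponent is (p-1)/2 = 65, so by Euler's criterion 104^65 = (104/131) = +1 or -1 mod 131.
Compute by square-and-multiply:
  65 = 64 + 1 (binary 1000001)
  Repeated squaring mod 131: 104^1 = 104, 104^2 = 74, 104^4 = 105, 104^8 = 21, 104^16 = 48, 104^32 = 77, 104^64 = 34
  104^65 = 104^64 * 104^1 = 34 * 104 mod 131
    34 * 104 = 3536 = 130 mod 131
  104^65 = 130 mod 131
Result 130 = p - 1 = -1 mod 131: 104 is a quadratic non-residue mod 131. As a residue in [0, p-1] the value is 130.
104^65 mod 131 = 130

130


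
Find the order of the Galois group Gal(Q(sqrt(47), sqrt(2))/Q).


The 2 square roots of distinct primes are multiplicatively independent over Q,
so [K:Q] = 2^2 and Gal(K/Q) is isomorphic to (Z/2Z)^2.
|Gal| = 2^2 = 4

4


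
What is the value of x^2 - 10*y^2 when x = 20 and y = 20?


x^2 - d*y^2
= 20^2 - 10*20^2
= 400 - 4000
= -3600

-3600


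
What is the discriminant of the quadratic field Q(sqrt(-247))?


For K = Q(sqrt(d)) with d squarefree: disc(K) = d if d = 1 mod 4, and disc(K) = 4d if d = 2 or 3 mod 4.
Here d = -247, and d mod 4 = 1.
d = 1 mod 4 (O_K = Z[(1+sqrt(d))/2]), so disc(K) = d = -247

-247


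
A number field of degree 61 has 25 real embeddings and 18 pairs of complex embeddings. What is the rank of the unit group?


By Dirichlet's unit theorem:
rank = r1 + r2 - 1
= 25 + 18 - 1
= 42

42


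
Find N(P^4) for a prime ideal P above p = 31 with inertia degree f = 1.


N(P^a) = p^(a*f)
= 31^(4*1)
= 31^4
= 923521

923521


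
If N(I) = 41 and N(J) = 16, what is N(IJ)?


N(IJ) = N(I) * N(J)
= 41 * 16
= 656

656


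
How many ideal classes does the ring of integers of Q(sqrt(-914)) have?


K = Q(sqrt(-914)). d mod 4 = 2, so D = disc(K) = 4d = -3656
h(K) equals the number of primitive reduced positive-definite forms (a, b, c) = a*x^2 + b*x*y + c*y^2 with b^2 - 4ac = D,
where reduced means |b| <= a <= c, with b >= 0 whenever |b| = a or a = c, and primitive means gcd(a, b, c) = 1.
Reduced forces 3a^2 <= |D| = 3656, so 1 <= a <= 34; b must have the parity of D, and c = (b^2 - D)/(4a) must be an integer >= a.
Enumerate a = 1..34, b in [-a, a]:
  a=1: (1, 0, 914)  [1]
  a=2: (2, 0, 457)  [1]
  a=3: (3, -2, 305), (3, 2, 305)  [2]
  a=4: none
  a=5: (5, -2, 183), (5, 2, 183)  [2]
  a=6: (6, -4, 153), (6, 4, 153)  [2]
  a=7..8: none
  a=9: (9, -4, 102), (9, 4, 102)  [2]
  a=10: (10, -8, 93), (10, 8, 93)  [2]
  a=11..12: none
  a=13: (13, -6, 71), (13, 6, 71)  [2]
  a=14: none
  a=15: (15, -8, 62), (15, -2, 61), (15, 2, 61), (15, 8, 62)  [4]
  a=16: none
  a=17: (17, -4, 54), (17, 4, 54)  [2]
  a=18: (18, -4, 51), (18, 4, 51)  [2]
  a=19: (19, -12, 50), (19, 12, 50)  [2]
  a=20..22: none
  a=23: (23, -22, 45), (23, 22, 45)  [2]
  a=24: none
  a=25: (25, -12, 38), (25, 12, 38)  [2]
  a=26: (26, -20, 39), (26, 20, 39)  [2]
  a=27: (27, -4, 34), (27, 4, 34)  [2]
  a=28..29: none
  a=30: (30, -28, 37), (30, -8, 31), (30, 8, 31), (30, 28, 37)  [4]
  a=31..34: none
Total reduced forms: 1 + 1 + 2 + 2 + 2 + 2 + 2 + 2 + 4 + 2 + 2 + 2 + 2 + 2 + 2 + 2 + 4 = 36
h = 36

36


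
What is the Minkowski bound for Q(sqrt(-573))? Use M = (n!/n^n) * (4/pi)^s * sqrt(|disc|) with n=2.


d = -573, d mod 4 = 3, so disc(K) = 4d = -2292; |disc(K)| = 2292
Imaginary quadratic field, so n = 2, s = r2 = 1, r1 = 0
M = (n!/n^n) * (4/pi)^s * sqrt(|disc(K)|) = (2!/2^2) * (4/pi)^1 * sqrt(2292)
= 0.5 * 1.273240 * 47.874837
= 30.4781

30.4781


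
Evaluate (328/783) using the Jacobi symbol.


Compute (328/783) via quadratic reciprocity:
  pull out 2: (2/783) = +1  (since 783 mod 8 = 7)
  pull out 2: (2/783) = +1  (since 783 mod 8 = 7)
  pull out 2: (2/783) = +1  (since 783 mod 8 = 7)
  reciprocity: (41/783) -> +(783/41)
  reduce: (4/41)
  pull out 2: (2/41) = +1  (since 41 mod 8 = 1)
  pull out 2: (2/41) = +1  (since 41 mod 8 = 1)
  (1/41) = 1
Product of signs = 1

1


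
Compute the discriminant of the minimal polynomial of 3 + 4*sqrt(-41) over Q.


The element 3 + 4*sqrt(-41) has minimal polynomial:
x^2 - 6*x + 665
Discriminant = (-6)^2 - 4*(665)
= 36 - 2660
= -2624

-2624


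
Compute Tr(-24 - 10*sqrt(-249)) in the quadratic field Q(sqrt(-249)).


Tr(a + b*sqrt(d)) = (a + b*sqrt(d)) + (a - b*sqrt(d)) = 2a
= 2 * (-24)
= -48

-48


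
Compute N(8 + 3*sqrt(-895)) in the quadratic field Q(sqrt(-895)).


N(a + b*sqrt(d)) = a^2 - d*b^2
= (8)^2 - (-895)*(3)^2
= 64 + 8055
= 8119

8119


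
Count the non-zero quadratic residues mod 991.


For prime p, the number of non-zero quadratic residues is (p-1)/2.
= (991-1)/2
= 495

495


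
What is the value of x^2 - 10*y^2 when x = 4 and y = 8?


x^2 - d*y^2
= 4^2 - 10*8^2
= 16 - 640
= -624

-624


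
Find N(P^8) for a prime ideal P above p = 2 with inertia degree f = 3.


N(P^a) = p^(a*f)
= 2^(8*3)
= 2^24
= 16777216

16777216


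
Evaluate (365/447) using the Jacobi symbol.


Compute (365/447) via quadratic reciprocity:
  reciprocity: (365/447) -> +(447/365)
  reduce: (82/365)
  pull out 2: (2/365) = -1  (since 365 mod 8 = 5)
  reciprocity: (41/365) -> +(365/41)
  reduce: (37/41)
  reciprocity: (37/41) -> +(41/37)
  reduce: (4/37)
  pull out 2: (2/37) = -1  (since 37 mod 8 = 5)
  pull out 2: (2/37) = -1  (since 37 mod 8 = 5)
  (1/37) = 1
Product of signs = -1

-1


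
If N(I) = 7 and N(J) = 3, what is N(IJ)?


N(IJ) = N(I) * N(J)
= 7 * 3
= 21

21


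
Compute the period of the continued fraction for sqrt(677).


Run the CF algorithm for sqrt(677).
a_0 = floor(sqrt(677)) = 26; set m_0=0, q_0=1.
Recurrence: m' = q*a - m,  q' = (d - m'^2)/q,  a' = floor((a_0 + m')/q').
  step 1: m=26, q=1, a=52
a_1 = 2*a_0 = 52, so the period closes here.
sqrt(677) = [26; 52]
Period length = 1

1


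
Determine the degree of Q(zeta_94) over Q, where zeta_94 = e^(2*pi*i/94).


The degree equals Euler's totient phi(94).
94 = 2 * 47
phi(94) = 46

46


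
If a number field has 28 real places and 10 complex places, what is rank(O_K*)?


By Dirichlet's unit theorem:
rank = r1 + r2 - 1
= 28 + 10 - 1
= 37

37


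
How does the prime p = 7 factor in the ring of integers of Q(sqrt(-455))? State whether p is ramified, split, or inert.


K = Q(sqrt(-455)). Since d mod 4 = 1, disc(K) = -455.
Check p | disc: -455 mod 7 = 0.
p divides disc, so p ramifies: (p) = P^2 with e=2, f=1, g=1.
Therefore p is ramified.

ramified


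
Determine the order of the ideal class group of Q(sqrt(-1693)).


K = Q(sqrt(-1693)). d mod 4 = 3, so D = disc(K) = 4d = -6772
h(K) equals the number of primitive reduced positive-definite forms (a, b, c) = a*x^2 + b*x*y + c*y^2 with b^2 - 4ac = D,
where reduced means |b| <= a <= c, with b >= 0 whenever |b| = a or a = c, and primitive means gcd(a, b, c) = 1.
Reduced forces 3a^2 <= |D| = 6772, so 1 <= a <= 47; b must have the parity of D, and c = (b^2 - D)/(4a) must be an integer >= a.
Enumerate a = 1..47, b in [-a, a]:
  a=1: (1, 0, 1693)  [1]
  a=2: (2, 2, 847)  [1]
  a=3..6: none
  a=7: (7, -2, 242), (7, 2, 242)  [2]
  a=8..10: none
  a=11: (11, -2, 154), (11, 2, 154)  [2]
  a=12: none
  a=13: (13, -12, 133), (13, 12, 133)  [2]
  a=14: (14, -2, 121), (14, 2, 121)  [2]
  a=15..18: none
  a=19: (19, -12, 91), (19, 12, 91)  [2]
  a=20..21: none
  a=22: (22, -2, 77), (22, 2, 77)  [2]
  a=23: (23, -6, 74), (23, 6, 74)  [2]
  a=24..25: none
  a=26: (26, -14, 67), (26, 14, 67)  [2]
  a=27..36: none
  a=37: (37, -6, 46), (37, 6, 46)  [2]
  a=38: (38, -26, 49), (38, 26, 49)  [2]
  a=39..47: none
Total reduced forms: 1 + 1 + 2 + 2 + 2 + 2 + 2 + 2 + 2 + 2 + 2 + 2 = 22
h = 22

22


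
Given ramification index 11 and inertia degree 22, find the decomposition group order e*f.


|D_P| = e * f
= 11 * 22
= 242

242


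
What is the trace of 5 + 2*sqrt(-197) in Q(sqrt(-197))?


Tr(a + b*sqrt(d)) = (a + b*sqrt(d)) + (a - b*sqrt(d)) = 2a
= 2 * (5)
= 10

10


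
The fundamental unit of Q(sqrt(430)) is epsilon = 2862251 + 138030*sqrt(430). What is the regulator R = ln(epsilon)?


epsilon = 2862251 + 138030*sqrt(430)
= 5.7245e+06
R = ln(5.7245e+06)
= 15.5603

15.5603


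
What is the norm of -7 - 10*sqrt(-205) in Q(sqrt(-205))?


N(a + b*sqrt(d)) = a^2 - d*b^2
= (-7)^2 - (-205)*(-10)^2
= 49 + 20500
= 20549

20549


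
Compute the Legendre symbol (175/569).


p = 569 is prime, so compute (175/569) with the reciprocity algorithm (Jacobi-symbol steps: pull out 2s via (2/n), flip via reciprocity, reduce):
  reciprocity: (175/569) -> +(569/175)
  reduce: (44/175)
  pull out 2: (2/175) = +1  (since 175 mod 8 = 7)
  pull out 2: (2/175) = +1  (since 175 mod 8 = 7)
  reciprocity: (11/175) -> -(175/11)
  reduce: (10/11)
  pull out 2: (2/11) = -1  (since 11 mod 8 = 3)
  reciprocity: (5/11) -> +(11/5)
  reduce: (1/5)
  (1/5) = 1
Product of signs = 1
(175/569) = 1

1


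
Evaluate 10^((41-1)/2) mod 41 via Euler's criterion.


p = 41 is prime and the exponent is (p-1)/2 = 20, so by Euler's criterion 10^20 = (10/41) = +1 or -1 mod 41.
Compute by square-and-multiply:
  20 = 16 + 4 (binary 10100)
  Repeated squaring mod 41: 10^1 = 10, 10^2 = 18, 10^4 = 37, 10^8 = 16, 10^16 = 10
  10^20 = 10^16 * 10^4 = 10 * 37 mod 41
    10 * 37 = 370 = 1 mod 41
  10^20 = 1 mod 41
Result 1: 10 is a quadratic residue mod 41.
10^20 mod 41 = 1

1


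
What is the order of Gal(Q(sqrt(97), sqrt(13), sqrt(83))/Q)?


The 3 square roots of distinct primes are multiplicatively independent over Q,
so [K:Q] = 2^3 and Gal(K/Q) is isomorphic to (Z/2Z)^3.
|Gal| = 2^3 = 8

8


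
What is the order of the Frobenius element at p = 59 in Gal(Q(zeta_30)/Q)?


The Frobenius at p in Gal(Q(zeta_n)/Q) = (Z/nZ)* is the class of p, so its order is ord_30(59), the smallest k >= 1 with 59^k = 1 mod 30.
n = 30 = 2 * 3 * 5, phi(30) = 8; the order divides phi(n).
Divisors of 8: 1, 2, 4, 8
Repeated squaring mod 30: 59^1 = 29, 59^2 = 1, 59^4 = 1, 59^8 = 1
Test divisors in increasing order:
  k=1: 59^1 = 29 mod 30
  k=2: 59^2 = 1 mod 30  <- first divisor giving 1
Order = 2

2


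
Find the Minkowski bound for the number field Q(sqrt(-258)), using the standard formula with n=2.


d = -258, d mod 4 = 2, so disc(K) = 4d = -1032; |disc(K)| = 1032
Imaginary quadratic field, so n = 2, s = r2 = 1, r1 = 0
M = (n!/n^n) * (4/pi)^s * sqrt(|disc(K)|) = (2!/2^2) * (4/pi)^1 * sqrt(1032)
= 0.5 * 1.273240 * 32.124757
= 20.4513

20.4513
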